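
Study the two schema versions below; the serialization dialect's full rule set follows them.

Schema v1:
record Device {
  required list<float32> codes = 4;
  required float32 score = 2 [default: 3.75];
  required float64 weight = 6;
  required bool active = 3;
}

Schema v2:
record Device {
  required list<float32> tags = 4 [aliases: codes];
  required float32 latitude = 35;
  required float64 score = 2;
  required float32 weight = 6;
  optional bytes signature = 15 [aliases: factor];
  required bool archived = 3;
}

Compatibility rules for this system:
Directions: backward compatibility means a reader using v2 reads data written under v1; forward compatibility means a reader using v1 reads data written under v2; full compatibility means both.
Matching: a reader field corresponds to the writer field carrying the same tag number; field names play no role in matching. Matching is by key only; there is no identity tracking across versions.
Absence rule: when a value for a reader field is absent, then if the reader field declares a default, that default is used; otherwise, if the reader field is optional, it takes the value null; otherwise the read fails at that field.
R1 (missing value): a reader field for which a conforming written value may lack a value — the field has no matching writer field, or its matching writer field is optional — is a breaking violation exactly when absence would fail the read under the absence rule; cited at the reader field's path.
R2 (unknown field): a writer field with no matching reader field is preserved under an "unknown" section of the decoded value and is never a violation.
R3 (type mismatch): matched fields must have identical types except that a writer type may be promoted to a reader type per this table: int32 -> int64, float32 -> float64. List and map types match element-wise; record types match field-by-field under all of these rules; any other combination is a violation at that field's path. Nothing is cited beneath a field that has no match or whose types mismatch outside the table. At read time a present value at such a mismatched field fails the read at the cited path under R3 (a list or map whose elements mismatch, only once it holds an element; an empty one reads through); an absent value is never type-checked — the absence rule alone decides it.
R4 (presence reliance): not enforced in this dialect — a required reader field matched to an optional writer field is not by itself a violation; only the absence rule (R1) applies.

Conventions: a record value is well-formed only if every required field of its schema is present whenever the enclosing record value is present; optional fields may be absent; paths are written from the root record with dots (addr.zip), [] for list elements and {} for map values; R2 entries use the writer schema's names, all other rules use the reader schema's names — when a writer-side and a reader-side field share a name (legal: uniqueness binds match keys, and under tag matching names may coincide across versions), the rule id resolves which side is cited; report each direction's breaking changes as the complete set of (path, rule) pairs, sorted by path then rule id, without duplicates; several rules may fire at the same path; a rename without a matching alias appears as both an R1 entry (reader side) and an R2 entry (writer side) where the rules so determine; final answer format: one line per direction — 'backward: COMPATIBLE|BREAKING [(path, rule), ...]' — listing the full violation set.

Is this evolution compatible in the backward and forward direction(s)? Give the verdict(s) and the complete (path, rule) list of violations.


backward: BREAKING [(latitude, R1), (weight, R3)]; forward: BREAKING [(score, R3)]

the writer's type comes first in each Device pair
checking backward for Device: reader v2 against writer v1:
  list<float32> -> list<float32>, writer required: tags aligns to codes
  no writer field matches reader latitude
  float32 -> float64, writer required: score aligns to score
  float64 -> float32, writer required: weight aligns to weight
  no writer field matches reader signature
  bool -> bool, writer required: archived aligns to active
  R1 fires at latitude
  R3 fires at weight
  => backward: BREAKING (2)
checking forward for Device: reader v1 against writer v2:
  list<float32> -> list<float32>, writer required: codes aligns to tags
  float64 -> float32, writer required: score aligns to score
  float32 -> float64, writer required: weight aligns to weight
  bool -> bool, writer required: active aligns to archived
  latitude (writer side), unknown to reader
  signature (writer side), unknown to reader
  R3 fires at score
  => forward: BREAKING (1)


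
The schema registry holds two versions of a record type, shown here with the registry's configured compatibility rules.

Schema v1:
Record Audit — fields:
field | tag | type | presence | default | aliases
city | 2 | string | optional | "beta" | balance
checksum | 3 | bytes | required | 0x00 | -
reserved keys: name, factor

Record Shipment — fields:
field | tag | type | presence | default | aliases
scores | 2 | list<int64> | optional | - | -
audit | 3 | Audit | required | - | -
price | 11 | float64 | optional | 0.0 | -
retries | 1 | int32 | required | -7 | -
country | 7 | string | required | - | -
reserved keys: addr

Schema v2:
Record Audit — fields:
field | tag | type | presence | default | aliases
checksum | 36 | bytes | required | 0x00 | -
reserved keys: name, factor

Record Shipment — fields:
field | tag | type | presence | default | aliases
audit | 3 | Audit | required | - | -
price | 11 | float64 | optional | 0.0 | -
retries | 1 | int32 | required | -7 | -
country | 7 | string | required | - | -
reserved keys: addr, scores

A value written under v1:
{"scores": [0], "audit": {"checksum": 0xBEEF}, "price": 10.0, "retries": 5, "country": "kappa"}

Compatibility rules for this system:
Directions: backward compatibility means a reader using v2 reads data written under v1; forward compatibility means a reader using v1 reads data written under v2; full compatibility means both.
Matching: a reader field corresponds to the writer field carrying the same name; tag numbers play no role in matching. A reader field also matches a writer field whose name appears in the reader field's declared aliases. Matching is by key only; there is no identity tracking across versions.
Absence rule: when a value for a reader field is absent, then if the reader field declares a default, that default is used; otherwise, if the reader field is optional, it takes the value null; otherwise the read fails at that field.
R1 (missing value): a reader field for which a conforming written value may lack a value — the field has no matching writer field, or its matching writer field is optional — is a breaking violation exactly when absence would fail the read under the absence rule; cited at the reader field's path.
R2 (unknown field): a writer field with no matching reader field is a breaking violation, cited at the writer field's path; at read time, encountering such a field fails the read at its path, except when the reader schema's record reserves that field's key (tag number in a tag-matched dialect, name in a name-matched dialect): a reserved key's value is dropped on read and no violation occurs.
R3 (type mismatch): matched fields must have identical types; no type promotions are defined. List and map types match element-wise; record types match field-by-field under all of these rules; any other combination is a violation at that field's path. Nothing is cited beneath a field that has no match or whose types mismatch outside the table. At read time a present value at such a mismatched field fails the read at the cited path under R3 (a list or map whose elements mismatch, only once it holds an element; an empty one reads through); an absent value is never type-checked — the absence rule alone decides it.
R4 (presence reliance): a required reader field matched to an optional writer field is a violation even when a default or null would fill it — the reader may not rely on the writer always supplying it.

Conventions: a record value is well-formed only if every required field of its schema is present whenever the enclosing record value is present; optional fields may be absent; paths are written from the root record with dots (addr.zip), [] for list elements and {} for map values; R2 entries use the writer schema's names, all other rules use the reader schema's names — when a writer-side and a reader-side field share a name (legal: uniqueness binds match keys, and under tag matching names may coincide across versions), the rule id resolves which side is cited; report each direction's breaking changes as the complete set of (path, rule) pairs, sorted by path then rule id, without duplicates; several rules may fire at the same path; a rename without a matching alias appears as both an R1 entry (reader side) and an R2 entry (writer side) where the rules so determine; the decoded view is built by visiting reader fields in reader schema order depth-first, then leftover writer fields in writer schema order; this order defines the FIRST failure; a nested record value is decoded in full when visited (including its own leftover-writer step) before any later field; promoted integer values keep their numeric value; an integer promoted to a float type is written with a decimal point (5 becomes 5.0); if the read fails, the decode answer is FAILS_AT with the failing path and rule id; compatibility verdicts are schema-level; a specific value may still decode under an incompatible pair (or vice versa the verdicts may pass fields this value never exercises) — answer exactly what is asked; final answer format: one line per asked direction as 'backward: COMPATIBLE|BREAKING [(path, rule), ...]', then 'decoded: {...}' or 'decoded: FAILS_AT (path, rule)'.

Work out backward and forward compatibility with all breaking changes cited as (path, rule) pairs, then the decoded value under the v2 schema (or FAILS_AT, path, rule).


arrows below run writer -> reader for Shipment
backward pass over Shipment, reader schema v2, writer schema v1:
  Audit -> Audit, writer required: audit aligns to audit
  float64 -> float64, writer optional: price aligns to price
  int32 -> int32, writer required: retries aligns to retries
  string -> string, writer required: country aligns to country
  writer field scores has no reader counterpart
  bytes -> bytes, writer required: audit.checksum aligns to audit.checksum
  writer field audit.city has no reader counterpart
  breaking: (audit.city, R2)
  => 1 violation(s): backward is BREAKING for Shipment
forward pass over Shipment, reader schema v1, writer schema v2:
  scores: no writer match
  Audit -> Audit, writer required: audit aligns to audit
  float64 -> float64, writer optional: price aligns to price
  int32 -> int32, writer required: retries aligns to retries
  string -> string, writer required: country aligns to country
  audit.city: no writer match
  bytes -> bytes, writer required: audit.checksum aligns to audit.checksum
  nothing fires on Shipment: forward is COMPATIBLE
decode (reader v2):
  audit.checksum := 0xBEEF
  price := 10.0
  retries := 5
  country := "kappa"
  writer scores: reserved -> dropped
  => decoded: {"audit": {"checksum": 0xBEEF}, "price": 10.0, "retries": 5, "country": "kappa"}

backward: BREAKING [(audit.city, R2)]; forward: COMPATIBLE []; decoded: {"audit": {"checksum": 0xBEEF}, "price": 10.0, "retries": 5, "country": "kappa"}


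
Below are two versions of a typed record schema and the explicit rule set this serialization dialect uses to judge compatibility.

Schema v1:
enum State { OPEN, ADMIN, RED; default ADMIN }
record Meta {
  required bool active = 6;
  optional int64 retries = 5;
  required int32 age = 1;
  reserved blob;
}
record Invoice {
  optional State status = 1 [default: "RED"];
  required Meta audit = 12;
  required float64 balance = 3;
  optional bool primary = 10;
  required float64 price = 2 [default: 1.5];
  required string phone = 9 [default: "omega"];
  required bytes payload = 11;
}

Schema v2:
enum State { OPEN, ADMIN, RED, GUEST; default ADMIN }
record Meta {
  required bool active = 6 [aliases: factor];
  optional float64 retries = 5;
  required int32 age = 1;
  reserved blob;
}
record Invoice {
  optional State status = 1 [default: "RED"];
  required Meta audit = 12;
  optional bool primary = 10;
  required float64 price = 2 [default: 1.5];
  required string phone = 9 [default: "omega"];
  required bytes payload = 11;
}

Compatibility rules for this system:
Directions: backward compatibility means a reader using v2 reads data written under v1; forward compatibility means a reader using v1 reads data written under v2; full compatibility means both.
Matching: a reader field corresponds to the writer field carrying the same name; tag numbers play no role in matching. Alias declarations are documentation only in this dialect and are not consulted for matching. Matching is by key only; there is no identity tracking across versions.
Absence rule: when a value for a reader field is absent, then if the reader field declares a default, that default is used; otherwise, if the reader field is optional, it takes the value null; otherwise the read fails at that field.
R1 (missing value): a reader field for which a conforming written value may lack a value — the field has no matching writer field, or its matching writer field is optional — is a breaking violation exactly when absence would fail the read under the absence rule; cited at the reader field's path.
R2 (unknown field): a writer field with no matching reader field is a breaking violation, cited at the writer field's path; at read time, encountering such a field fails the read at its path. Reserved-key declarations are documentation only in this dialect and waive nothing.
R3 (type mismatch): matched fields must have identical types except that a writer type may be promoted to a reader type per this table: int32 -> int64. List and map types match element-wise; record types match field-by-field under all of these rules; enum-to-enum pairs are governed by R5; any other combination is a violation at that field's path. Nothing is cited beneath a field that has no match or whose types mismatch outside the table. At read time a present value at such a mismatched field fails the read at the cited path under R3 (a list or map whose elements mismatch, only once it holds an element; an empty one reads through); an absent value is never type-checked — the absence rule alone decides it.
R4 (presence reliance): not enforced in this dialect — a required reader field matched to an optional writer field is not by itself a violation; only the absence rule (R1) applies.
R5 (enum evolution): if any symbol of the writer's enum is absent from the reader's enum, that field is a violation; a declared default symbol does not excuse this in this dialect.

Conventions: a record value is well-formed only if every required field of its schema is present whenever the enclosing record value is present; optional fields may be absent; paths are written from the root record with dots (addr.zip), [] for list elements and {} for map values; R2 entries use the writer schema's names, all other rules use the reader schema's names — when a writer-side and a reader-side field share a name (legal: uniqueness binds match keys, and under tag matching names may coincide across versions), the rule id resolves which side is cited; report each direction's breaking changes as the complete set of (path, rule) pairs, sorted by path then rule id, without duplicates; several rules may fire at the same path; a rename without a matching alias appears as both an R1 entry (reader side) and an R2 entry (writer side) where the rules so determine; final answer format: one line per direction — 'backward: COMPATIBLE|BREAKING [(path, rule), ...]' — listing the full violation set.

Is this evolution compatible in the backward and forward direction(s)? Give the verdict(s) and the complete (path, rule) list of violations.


arrows below run writer -> reader for Invoice
backward pass over Invoice, reader schema v2, writer schema v1:
  status: paired with writer status (State -> State; writer optional)
  audit: paired with writer audit (Meta -> Meta; writer required)
  primary: paired with writer primary (bool -> bool; writer optional)
  price: paired with writer price (float64 -> float64; writer required)
  phone: paired with writer phone (string -> string; writer required)
  payload: paired with writer payload (bytes -> bytes; writer required)
  writer balance: unknown to reader
  audit.active: paired with writer audit.active (bool -> bool; writer required)
  audit.retries: paired with writer audit.retries (int64 -> float64; writer optional)
  audit.age: paired with writer audit.age (int32 -> int32; writer required)
  breaking: (audit.retries, R3)
  breaking: (balance, R2)
  => backward: BREAKING (2)
forward pass over Invoice, reader schema v1, writer schema v2:
  status: paired with writer status (State -> State; writer optional)
  audit: paired with writer audit (Meta -> Meta; writer required)
  balance has no writer counterpart
  primary: paired with writer primary (bool -> bool; writer optional)
  price: paired with writer price (float64 -> float64; writer required)
  phone: paired with writer phone (string -> string; writer required)
  payload: paired with writer payload (bytes -> bytes; writer required)
  audit.active: paired with writer audit.active (bool -> bool; writer required)
  audit.retries: paired with writer audit.retries (float64 -> int64; writer optional)
  audit.age: paired with writer audit.age (int32 -> int32; writer required)
  breaking: (audit.retries, R3)
  breaking: (balance, R1)
  breaking: (status, R5)
  => forward: BREAKING (3)

backward: BREAKING [(audit.retries, R3), (balance, R2)]; forward: BREAKING [(audit.retries, R3), (balance, R1), (status, R5)]


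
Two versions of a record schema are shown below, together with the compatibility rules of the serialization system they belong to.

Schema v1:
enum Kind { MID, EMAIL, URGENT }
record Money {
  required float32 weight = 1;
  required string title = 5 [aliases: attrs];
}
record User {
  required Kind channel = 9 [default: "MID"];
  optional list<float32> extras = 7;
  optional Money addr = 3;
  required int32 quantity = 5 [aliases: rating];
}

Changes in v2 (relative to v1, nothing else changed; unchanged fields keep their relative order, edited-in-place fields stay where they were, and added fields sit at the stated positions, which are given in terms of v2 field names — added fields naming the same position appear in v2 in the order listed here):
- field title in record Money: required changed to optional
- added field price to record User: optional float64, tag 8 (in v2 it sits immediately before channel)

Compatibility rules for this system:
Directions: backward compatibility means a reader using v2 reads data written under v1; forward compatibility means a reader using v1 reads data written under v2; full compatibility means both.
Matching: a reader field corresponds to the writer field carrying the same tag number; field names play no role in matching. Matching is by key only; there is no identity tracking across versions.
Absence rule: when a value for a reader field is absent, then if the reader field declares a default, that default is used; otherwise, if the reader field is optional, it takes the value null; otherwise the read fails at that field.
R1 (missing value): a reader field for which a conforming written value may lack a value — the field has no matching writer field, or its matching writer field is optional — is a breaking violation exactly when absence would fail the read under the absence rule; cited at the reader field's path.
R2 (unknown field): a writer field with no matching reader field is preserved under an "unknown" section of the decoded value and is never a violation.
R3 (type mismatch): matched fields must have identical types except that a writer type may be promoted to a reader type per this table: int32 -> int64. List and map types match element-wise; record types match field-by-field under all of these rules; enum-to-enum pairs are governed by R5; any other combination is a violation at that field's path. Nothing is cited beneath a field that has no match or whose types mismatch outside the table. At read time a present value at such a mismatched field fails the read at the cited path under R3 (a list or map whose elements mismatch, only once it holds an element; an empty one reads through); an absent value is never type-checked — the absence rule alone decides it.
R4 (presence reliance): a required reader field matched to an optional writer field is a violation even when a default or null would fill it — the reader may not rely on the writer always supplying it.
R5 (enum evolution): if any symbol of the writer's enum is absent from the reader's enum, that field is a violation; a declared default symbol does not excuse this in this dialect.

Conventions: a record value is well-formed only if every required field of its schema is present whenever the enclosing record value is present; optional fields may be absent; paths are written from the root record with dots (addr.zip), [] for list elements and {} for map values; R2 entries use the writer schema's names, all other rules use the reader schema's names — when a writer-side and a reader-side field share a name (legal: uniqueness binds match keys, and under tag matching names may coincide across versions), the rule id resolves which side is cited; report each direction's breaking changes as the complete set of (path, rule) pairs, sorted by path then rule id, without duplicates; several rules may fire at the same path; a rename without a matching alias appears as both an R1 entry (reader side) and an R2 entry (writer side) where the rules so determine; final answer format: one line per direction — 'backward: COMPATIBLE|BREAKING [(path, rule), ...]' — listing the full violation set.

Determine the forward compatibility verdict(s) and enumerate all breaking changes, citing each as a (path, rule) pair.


forward: BREAKING [(addr.title, R1), (addr.title, R4)]

in User below, arrows point writer -> reader
forward pass over User, reader schema v1, writer schema v2:
  channel: Kind -> Kind, writer required; from channel
  extras: list<float32> -> list<float32>, writer optional; from extras
  addr: Money -> Money, writer optional; from addr
  quantity: int32 -> int32, writer required; from quantity
  price (writer side), unknown to reader
  addr.weight: float32 -> float32, writer required; from addr.weight
  addr.title: string -> string, writer optional; from addr.title
  rule R1 violated at addr.title
  rule R4 violated at addr.title
  => 2 violation(s): forward is BREAKING for User
diffs on User not affecting the asked answer:
  added field price to record User: optional float64, tag 8 (in v2 it sits immediately before channel) -> fires no rule on User, leaving the asked answer as it is


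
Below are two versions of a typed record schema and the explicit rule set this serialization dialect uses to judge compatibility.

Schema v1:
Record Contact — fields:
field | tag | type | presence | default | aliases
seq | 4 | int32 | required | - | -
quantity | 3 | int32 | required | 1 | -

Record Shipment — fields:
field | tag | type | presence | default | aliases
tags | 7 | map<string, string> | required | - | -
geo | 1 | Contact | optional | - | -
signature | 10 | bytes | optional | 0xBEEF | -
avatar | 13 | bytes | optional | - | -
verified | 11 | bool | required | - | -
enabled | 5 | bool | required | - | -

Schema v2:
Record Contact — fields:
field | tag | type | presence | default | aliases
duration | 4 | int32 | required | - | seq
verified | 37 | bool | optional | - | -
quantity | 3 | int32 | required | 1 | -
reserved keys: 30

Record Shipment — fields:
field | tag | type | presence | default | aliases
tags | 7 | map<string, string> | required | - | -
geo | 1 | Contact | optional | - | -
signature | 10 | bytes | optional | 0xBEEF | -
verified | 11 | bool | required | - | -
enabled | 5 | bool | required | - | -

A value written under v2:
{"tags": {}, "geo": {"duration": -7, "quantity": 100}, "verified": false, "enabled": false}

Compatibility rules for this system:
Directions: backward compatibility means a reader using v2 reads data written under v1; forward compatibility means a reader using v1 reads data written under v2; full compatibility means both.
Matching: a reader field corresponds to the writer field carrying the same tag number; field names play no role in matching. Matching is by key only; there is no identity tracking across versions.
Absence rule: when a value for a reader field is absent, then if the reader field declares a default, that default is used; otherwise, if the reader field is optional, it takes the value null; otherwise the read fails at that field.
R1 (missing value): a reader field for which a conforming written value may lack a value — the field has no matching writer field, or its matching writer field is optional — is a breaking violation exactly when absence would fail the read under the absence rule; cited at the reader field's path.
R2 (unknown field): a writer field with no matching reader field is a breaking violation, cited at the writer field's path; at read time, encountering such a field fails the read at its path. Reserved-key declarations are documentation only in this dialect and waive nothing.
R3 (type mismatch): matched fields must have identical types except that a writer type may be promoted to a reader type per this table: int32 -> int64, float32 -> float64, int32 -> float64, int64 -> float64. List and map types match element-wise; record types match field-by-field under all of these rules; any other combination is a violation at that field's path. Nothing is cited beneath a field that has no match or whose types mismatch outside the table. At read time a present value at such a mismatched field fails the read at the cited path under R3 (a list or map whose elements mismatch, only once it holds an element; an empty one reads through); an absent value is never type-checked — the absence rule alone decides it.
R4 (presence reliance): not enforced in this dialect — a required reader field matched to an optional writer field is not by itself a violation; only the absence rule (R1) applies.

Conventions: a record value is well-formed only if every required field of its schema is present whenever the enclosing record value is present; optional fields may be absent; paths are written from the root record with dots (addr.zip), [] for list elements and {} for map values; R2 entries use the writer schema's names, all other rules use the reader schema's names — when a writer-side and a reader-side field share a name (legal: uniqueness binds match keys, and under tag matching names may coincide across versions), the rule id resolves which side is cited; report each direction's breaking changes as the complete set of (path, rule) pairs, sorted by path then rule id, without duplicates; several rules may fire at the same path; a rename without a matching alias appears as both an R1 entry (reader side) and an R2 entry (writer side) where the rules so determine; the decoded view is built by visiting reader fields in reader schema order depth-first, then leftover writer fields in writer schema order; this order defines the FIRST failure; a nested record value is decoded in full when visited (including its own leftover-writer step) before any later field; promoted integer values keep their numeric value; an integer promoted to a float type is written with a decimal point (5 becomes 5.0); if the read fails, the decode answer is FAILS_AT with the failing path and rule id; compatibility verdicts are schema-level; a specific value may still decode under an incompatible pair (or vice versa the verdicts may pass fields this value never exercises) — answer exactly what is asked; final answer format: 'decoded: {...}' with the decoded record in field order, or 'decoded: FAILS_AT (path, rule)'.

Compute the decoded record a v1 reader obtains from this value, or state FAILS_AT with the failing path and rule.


decoded: {"tags": {}, "geo": {"seq": -7, "quantity": 100}, "signature": 0xBEEF, "avatar": null, "verified": false, "enabled": false}

arrows below run writer -> reader for Shipment
decode walk for Shipment under reader schema v1:
  tags := {}
  geo.seq := -7 (from writer duration)
  geo.quantity := 100
  signature := 0xBEEF (no value, default fills)
  avatar := null (not supplied -> null)
  verified := false
  enabled := false
  => decoded: {"tags": {}, "geo": {"seq": -7, "quantity": 100}, "signature": 0xBEEF, "avatar": null, "verified": false, "enabled": false}
ruling out the remaining Shipment differences:
  renamed field seq to duration in record Contact (alias seq declared on the renamed field) -> inert under this dialect — no rule fires on Shipment and the result does not move
  added field verified to record Contact: optional bool, tag 37 (in v2 it sits immediately before quantity) -> affects the rule determinations only; this particular Shipment value decodes identically
  removed field avatar from record Shipment -> affects the rule determinations only; this particular Shipment value decodes identically


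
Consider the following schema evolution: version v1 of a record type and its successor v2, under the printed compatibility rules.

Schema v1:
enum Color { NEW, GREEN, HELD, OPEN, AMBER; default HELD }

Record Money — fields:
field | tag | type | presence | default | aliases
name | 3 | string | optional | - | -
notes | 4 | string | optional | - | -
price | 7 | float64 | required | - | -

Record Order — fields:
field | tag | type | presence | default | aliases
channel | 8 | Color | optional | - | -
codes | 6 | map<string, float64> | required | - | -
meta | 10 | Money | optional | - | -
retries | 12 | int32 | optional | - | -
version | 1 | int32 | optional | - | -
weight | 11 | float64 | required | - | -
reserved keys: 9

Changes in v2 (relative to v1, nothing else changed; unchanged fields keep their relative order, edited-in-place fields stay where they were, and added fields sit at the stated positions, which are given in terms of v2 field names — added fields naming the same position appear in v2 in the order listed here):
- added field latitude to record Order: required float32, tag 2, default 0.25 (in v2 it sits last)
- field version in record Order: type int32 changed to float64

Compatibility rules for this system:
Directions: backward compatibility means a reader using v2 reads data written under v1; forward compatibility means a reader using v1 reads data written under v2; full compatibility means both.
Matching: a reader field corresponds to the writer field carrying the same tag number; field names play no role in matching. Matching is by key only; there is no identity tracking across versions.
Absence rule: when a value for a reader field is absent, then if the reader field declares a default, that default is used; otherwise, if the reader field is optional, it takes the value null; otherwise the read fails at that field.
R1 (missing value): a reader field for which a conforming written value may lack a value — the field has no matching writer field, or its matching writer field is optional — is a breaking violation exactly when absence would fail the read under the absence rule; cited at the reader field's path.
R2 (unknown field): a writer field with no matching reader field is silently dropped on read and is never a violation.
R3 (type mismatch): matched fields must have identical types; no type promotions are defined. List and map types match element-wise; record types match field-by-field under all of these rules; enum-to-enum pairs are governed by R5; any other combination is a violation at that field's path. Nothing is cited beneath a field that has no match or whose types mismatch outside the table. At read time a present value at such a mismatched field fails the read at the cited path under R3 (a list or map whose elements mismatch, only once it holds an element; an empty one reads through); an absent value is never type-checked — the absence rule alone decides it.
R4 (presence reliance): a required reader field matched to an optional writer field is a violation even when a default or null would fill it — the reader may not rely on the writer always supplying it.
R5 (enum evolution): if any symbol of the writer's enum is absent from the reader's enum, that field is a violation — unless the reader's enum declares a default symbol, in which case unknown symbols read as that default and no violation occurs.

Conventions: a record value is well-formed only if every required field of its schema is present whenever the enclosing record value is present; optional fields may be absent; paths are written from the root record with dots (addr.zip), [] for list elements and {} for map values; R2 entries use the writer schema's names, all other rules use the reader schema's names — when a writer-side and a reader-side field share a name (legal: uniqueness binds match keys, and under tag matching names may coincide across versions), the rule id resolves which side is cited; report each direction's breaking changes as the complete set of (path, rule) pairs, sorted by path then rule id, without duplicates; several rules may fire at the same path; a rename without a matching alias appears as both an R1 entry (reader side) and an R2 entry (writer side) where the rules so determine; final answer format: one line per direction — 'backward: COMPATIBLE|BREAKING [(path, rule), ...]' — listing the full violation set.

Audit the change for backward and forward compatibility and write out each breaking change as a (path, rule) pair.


arrows below run writer -> reader for Order
backward analysis of Order with v2 as reader and v1 as writer:
  channel: Color -> Color, writer optional; from channel
  codes: map<string, float64> -> map<string, float64>, writer required; from codes
  meta: Money -> Money, writer optional; from meta
  retries: int32 -> int32, writer optional; from retries
  version: int32 -> float64, writer optional; from version
  weight: float64 -> float64, writer required; from weight
  latitude has no writer counterpart
  meta.name: string -> string, writer optional; from meta.name
  meta.notes: string -> string, writer optional; from meta.notes
  meta.price: float64 -> float64, writer required; from meta.price
  R3 fires at version
  => backward verdict for Order: BREAKING, 1 violation(s)
forward analysis of Order with v1 as reader and v2 as writer:
  channel: Color -> Color, writer optional; from channel
  codes: map<string, float64> -> map<string, float64>, writer required; from codes
  meta: Money -> Money, writer optional; from meta
  retries: int32 -> int32, writer optional; from retries
  version: float64 -> int32, writer optional; from version
  weight: float64 -> float64, writer required; from weight
  latitude (writer side), unknown to reader
  meta.name: string -> string, writer optional; from meta.name
  meta.notes: string -> string, writer optional; from meta.notes
  meta.price: float64 -> float64, writer required; from meta.price
  R3 fires at version
  => forward verdict for Order: BREAKING, 1 violation(s)

backward: BREAKING [(version, R3)]; forward: BREAKING [(version, R3)]


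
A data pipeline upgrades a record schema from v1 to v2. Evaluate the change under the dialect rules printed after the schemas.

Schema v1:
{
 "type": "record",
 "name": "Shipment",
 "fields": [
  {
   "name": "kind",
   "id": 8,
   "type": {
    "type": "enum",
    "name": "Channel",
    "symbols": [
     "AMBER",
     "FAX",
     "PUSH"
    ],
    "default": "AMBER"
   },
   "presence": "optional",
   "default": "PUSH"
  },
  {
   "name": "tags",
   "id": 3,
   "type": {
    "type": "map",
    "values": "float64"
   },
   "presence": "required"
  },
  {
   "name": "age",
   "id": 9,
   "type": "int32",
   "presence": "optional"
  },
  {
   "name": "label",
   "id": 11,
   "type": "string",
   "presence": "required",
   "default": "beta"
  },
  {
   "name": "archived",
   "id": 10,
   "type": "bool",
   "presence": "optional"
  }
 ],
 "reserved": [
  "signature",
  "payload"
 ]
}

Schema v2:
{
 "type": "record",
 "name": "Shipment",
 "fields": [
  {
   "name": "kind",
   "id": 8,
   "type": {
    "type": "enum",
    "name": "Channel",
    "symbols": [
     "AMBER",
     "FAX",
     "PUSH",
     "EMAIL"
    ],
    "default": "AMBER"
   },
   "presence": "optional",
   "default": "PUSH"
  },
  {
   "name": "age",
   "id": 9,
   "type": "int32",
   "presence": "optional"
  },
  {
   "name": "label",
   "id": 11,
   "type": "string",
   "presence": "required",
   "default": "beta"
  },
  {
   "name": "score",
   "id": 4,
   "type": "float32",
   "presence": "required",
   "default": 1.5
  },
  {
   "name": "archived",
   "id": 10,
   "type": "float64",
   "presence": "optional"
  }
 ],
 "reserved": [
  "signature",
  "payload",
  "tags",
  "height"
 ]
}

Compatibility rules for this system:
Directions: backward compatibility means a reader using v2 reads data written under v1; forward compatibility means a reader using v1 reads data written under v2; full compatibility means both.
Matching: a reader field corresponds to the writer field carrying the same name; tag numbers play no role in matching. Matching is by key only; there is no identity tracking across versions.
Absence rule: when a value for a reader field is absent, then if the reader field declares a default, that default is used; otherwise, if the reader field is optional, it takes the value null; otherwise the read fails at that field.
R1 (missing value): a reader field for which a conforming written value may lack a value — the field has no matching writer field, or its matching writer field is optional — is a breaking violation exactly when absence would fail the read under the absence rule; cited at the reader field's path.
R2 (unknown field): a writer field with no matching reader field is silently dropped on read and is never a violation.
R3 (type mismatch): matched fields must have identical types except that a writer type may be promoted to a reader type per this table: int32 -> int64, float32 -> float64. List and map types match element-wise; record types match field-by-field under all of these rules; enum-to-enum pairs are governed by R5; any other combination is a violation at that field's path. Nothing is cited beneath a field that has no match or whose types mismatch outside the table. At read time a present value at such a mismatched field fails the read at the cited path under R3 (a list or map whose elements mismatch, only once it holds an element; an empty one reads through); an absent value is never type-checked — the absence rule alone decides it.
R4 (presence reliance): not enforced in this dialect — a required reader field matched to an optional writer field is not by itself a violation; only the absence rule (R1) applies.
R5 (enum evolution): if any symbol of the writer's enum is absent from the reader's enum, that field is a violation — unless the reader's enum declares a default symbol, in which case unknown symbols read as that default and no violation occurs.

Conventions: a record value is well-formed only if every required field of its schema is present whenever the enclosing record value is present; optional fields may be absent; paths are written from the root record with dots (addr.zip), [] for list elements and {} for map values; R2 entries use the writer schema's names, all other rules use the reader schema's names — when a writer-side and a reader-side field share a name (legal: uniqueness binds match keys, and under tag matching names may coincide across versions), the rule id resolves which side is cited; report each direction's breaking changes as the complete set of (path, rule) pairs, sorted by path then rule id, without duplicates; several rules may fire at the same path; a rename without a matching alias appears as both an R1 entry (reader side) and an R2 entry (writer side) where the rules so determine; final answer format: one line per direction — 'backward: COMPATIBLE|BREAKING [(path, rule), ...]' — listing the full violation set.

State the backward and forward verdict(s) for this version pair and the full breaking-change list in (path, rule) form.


backward: BREAKING [(archived, R3)]; forward: BREAKING [(archived, R3), (tags, R1)]

in Shipment below, arrows point writer -> reader
backward for Shipment (reader v2, writer v1):
  Channel -> Channel, writer optional: kind aligns to kind
  int32 -> int32, writer optional: age aligns to age
  string -> string, writer required: label aligns to label
  score: no writer-side match
  bool -> float64, writer optional: archived aligns to archived
  tags (writer side), unknown to reader
  R3 fires at archived
  => backward verdict for Shipment: BREAKING, 1 violation(s)
forward for Shipment (reader v1, writer v2):
  Channel -> Channel, writer optional: kind aligns to kind
  tags: no writer-side match
  int32 -> int32, writer optional: age aligns to age
  string -> string, writer required: label aligns to label
  float64 -> bool, writer optional: archived aligns to archived
  score (writer side), unknown to reader
  R3 fires at archived
  R1 fires at tags
  => forward verdict for Shipment: BREAKING, 2 violation(s)
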